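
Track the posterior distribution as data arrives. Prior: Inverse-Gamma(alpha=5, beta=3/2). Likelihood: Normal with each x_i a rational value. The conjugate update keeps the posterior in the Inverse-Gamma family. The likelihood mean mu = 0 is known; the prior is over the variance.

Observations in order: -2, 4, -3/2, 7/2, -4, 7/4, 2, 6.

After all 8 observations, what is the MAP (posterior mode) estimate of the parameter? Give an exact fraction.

309/64

obs 1: x=-2 → posterior Inverse-Gamma(11/2, 7/2)
obs 2: x=4 → posterior Inverse-Gamma(6, 23/2)
obs 3: x=-3/2 → posterior Inverse-Gamma(13/2, 101/8)
obs 4: x=7/2 → posterior Inverse-Gamma(7, 75/4)
obs 5: x=-4 → posterior Inverse-Gamma(15/2, 107/4)
obs 6: x=7/4 → posterior Inverse-Gamma(8, 905/32)
obs 7: x=2 → posterior Inverse-Gamma(17/2, 969/32)
obs 8: x=6 → posterior Inverse-Gamma(9, 1545/32)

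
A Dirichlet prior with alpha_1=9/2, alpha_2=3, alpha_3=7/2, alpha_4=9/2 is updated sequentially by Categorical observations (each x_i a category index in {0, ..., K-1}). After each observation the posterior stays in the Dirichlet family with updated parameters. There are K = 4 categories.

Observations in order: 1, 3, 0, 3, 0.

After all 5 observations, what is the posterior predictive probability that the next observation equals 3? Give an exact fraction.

13/41

obs 1: x=1 → posterior Dirichlet(9/2, 4, 7/2, 9/2)
obs 2: x=3 → posterior Dirichlet(9/2, 4, 7/2, 11/2)
obs 3: x=0 → posterior Dirichlet(11/2, 4, 7/2, 11/2)
obs 4: x=3 → posterior Dirichlet(11/2, 4, 7/2, 13/2)
obs 5: x=0 → posterior Dirichlet(13/2, 4, 7/2, 13/2)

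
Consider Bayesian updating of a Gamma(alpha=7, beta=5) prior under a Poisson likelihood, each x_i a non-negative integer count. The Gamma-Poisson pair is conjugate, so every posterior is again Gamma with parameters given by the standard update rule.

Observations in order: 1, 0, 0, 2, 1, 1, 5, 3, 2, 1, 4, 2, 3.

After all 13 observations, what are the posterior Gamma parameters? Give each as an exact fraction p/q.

obs 1: x=1 → posterior Gamma(8, 6)
obs 2: x=0 → posterior Gamma(8, 7)
obs 3: x=0 → posterior Gamma(8, 8)
obs 4: x=2 → posterior Gamma(10, 9)
obs 5: x=1 → posterior Gamma(11, 10)
obs 6: x=1 → posterior Gamma(12, 11)
obs 7: x=5 → posterior Gamma(17, 12)
obs 8: x=3 → posterior Gamma(20, 13)
obs 9: x=2 → posterior Gamma(22, 14)
obs 10: x=1 → posterior Gamma(23, 15)
obs 11: x=4 → posterior Gamma(27, 16)
obs 12: x=2 → posterior Gamma(29, 17)
obs 13: x=3 → posterior Gamma(32, 18)

alpha=32, beta=18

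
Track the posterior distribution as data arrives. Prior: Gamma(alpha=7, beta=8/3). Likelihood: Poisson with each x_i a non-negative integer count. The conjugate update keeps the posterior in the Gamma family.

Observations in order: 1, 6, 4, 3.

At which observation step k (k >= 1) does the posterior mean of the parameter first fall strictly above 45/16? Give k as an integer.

k = 2

obs 1: x=1 → posterior Gamma(8, 11/3)
obs 2: x=6 → posterior Gamma(14, 14/3)
obs 3: x=4 → posterior Gamma(18, 17/3)
obs 4: x=3 → posterior Gamma(21, 20/3)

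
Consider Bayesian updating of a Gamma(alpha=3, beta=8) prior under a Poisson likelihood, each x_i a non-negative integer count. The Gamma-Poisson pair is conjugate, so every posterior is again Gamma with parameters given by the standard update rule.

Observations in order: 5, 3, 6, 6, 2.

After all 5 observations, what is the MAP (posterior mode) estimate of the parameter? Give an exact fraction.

24/13

obs 1: x=5 → posterior Gamma(8, 9)
obs 2: x=3 → posterior Gamma(11, 10)
obs 3: x=6 → posterior Gamma(17, 11)
obs 4: x=6 → posterior Gamma(23, 12)
obs 5: x=2 → posterior Gamma(25, 13)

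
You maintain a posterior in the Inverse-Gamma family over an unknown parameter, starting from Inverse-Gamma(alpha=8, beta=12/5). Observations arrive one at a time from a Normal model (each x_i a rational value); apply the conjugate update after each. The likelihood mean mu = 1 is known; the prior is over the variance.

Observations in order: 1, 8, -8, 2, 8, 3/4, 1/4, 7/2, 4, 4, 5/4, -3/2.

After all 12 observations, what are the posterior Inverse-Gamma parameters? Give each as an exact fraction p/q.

alpha=14, beta=17279/160

obs 1: x=1 → posterior Inverse-Gamma(17/2, 12/5)
obs 2: x=8 → posterior Inverse-Gamma(9, 269/10)
obs 3: x=-8 → posterior Inverse-Gamma(19/2, 337/5)
obs 4: x=2 → posterior Inverse-Gamma(10, 679/10)
obs 5: x=8 → posterior Inverse-Gamma(21/2, 462/5)
obs 6: x=3/4 → posterior Inverse-Gamma(11, 14789/160)
obs 7: x=1/4 → posterior Inverse-Gamma(23/2, 7417/80)
obs 8: x=7/2 → posterior Inverse-Gamma(12, 7667/80)
obs 9: x=4 → posterior Inverse-Gamma(25/2, 8027/80)
obs 10: x=4 → posterior Inverse-Gamma(13, 8387/80)
obs 11: x=5/4 → posterior Inverse-Gamma(27/2, 16779/160)
obs 12: x=-3/2 → posterior Inverse-Gamma(14, 17279/160)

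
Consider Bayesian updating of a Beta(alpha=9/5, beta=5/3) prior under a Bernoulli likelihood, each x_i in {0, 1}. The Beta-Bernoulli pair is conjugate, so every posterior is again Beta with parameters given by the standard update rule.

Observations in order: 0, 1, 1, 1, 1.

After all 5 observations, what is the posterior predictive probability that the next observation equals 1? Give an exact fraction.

87/127

obs 1: x=0 → posterior Beta(9/5, 8/3)
obs 2: x=1 → posterior Beta(14/5, 8/3)
obs 3: x=1 → posterior Beta(19/5, 8/3)
obs 4: x=1 → posterior Beta(24/5, 8/3)
obs 5: x=1 → posterior Beta(29/5, 8/3)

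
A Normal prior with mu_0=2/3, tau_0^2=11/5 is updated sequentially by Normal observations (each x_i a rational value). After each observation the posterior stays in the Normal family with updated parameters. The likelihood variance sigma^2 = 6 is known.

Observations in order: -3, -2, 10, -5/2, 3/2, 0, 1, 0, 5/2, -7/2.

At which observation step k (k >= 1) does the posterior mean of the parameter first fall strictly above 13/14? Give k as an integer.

obs 1: x=-3 → posterior Normal(-13/41, 66/41)
obs 2: x=-2 → posterior Normal(-35/52, 33/26)
obs 3: x=10 → posterior Normal(25/21, 22/21)
obs 4: x=-5/2 → posterior Normal(95/148, 33/37)
obs 5: x=3/2 → posterior Normal(64/85, 66/85)
obs 6: x=0 → posterior Normal(2/3, 11/16)
obs 7: x=1 → posterior Normal(75/107, 66/107)
obs 8: x=0 → posterior Normal(75/118, 33/59)
obs 9: x=5/2 → posterior Normal(205/258, 22/43)
obs 10: x=-7/2 → posterior Normal(16/35, 33/70)

k = 3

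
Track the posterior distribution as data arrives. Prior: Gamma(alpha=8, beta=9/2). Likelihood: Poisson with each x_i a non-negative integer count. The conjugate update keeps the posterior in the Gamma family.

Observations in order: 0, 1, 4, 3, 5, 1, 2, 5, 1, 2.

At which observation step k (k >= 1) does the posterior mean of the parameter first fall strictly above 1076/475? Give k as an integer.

obs 1: x=0 → posterior Gamma(8, 11/2)
obs 2: x=1 → posterior Gamma(9, 13/2)
obs 3: x=4 → posterior Gamma(13, 15/2)
obs 4: x=3 → posterior Gamma(16, 17/2)
obs 5: x=5 → posterior Gamma(21, 19/2)
obs 6: x=1 → posterior Gamma(22, 21/2)
obs 7: x=2 → posterior Gamma(24, 23/2)
obs 8: x=5 → posterior Gamma(29, 25/2)
obs 9: x=1 → posterior Gamma(30, 27/2)
obs 10: x=2 → posterior Gamma(32, 29/2)

k = 8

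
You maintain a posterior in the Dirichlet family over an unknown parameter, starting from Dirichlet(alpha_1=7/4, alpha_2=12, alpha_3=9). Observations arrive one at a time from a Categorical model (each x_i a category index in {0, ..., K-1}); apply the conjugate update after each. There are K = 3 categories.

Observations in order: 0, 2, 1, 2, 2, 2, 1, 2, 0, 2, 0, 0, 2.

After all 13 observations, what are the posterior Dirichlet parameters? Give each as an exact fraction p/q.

alpha_1=23/4, alpha_2=14, alpha_3=16

obs 1: x=0 → posterior Dirichlet(11/4, 12, 9)
obs 2: x=2 → posterior Dirichlet(11/4, 12, 10)
obs 3: x=1 → posterior Dirichlet(11/4, 13, 10)
obs 4: x=2 → posterior Dirichlet(11/4, 13, 11)
obs 5: x=2 → posterior Dirichlet(11/4, 13, 12)
obs 6: x=2 → posterior Dirichlet(11/4, 13, 13)
obs 7: x=1 → posterior Dirichlet(11/4, 14, 13)
obs 8: x=2 → posterior Dirichlet(11/4, 14, 14)
obs 9: x=0 → posterior Dirichlet(15/4, 14, 14)
obs 10: x=2 → posterior Dirichlet(15/4, 14, 15)
obs 11: x=0 → posterior Dirichlet(19/4, 14, 15)
obs 12: x=0 → posterior Dirichlet(23/4, 14, 15)
obs 13: x=2 → posterior Dirichlet(23/4, 14, 16)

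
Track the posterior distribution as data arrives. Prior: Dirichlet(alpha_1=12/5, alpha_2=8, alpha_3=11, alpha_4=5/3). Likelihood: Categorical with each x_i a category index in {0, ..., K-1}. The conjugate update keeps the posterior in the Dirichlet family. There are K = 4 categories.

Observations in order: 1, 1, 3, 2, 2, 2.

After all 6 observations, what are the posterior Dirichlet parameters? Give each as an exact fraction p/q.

alpha_1=12/5, alpha_2=10, alpha_3=14, alpha_4=8/3

obs 1: x=1 → posterior Dirichlet(12/5, 9, 11, 5/3)
obs 2: x=1 → posterior Dirichlet(12/5, 10, 11, 5/3)
obs 3: x=3 → posterior Dirichlet(12/5, 10, 11, 8/3)
obs 4: x=2 → posterior Dirichlet(12/5, 10, 12, 8/3)
obs 5: x=2 → posterior Dirichlet(12/5, 10, 13, 8/3)
obs 6: x=2 → posterior Dirichlet(12/5, 10, 14, 8/3)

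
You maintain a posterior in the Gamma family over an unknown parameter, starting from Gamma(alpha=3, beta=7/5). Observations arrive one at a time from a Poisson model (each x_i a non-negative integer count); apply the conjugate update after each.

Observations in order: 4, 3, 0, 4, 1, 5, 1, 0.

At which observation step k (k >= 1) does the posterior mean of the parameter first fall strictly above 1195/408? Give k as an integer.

k = 2

obs 1: x=4 → posterior Gamma(7, 12/5)
obs 2: x=3 → posterior Gamma(10, 17/5)
obs 3: x=0 → posterior Gamma(10, 22/5)
obs 4: x=4 → posterior Gamma(14, 27/5)
obs 5: x=1 → posterior Gamma(15, 32/5)
obs 6: x=5 → posterior Gamma(20, 37/5)
obs 7: x=1 → posterior Gamma(21, 42/5)
obs 8: x=0 → posterior Gamma(21, 47/5)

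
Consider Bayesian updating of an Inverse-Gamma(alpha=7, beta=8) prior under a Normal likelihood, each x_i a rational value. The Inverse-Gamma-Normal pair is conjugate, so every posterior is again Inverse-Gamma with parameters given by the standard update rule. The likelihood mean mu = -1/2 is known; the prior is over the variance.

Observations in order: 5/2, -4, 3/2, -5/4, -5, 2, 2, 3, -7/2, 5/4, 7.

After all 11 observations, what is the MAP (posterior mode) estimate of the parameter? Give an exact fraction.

obs 1: x=5/2 → posterior Inverse-Gamma(15/2, 25/2)
obs 2: x=-4 → posterior Inverse-Gamma(8, 149/8)
obs 3: x=3/2 → posterior Inverse-Gamma(17/2, 165/8)
obs 4: x=-5/4 → posterior Inverse-Gamma(9, 669/32)
obs 5: x=-5 → posterior Inverse-Gamma(19/2, 993/32)
obs 6: x=2 → posterior Inverse-Gamma(10, 1093/32)
obs 7: x=2 → posterior Inverse-Gamma(21/2, 1193/32)
obs 8: x=3 → posterior Inverse-Gamma(11, 1389/32)
obs 9: x=-7/2 → posterior Inverse-Gamma(23/2, 1533/32)
obs 10: x=5/4 → posterior Inverse-Gamma(12, 791/16)
obs 11: x=7 → posterior Inverse-Gamma(25/2, 1241/16)

1241/216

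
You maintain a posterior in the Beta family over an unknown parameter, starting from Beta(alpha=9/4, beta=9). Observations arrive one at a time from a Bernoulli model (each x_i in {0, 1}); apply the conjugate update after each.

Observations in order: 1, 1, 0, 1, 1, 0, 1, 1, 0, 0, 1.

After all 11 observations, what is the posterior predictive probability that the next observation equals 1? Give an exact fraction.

obs 1: x=1 → posterior Beta(13/4, 9)
obs 2: x=1 → posterior Beta(17/4, 9)
obs 3: x=0 → posterior Beta(17/4, 10)
obs 4: x=1 → posterior Beta(21/4, 10)
obs 5: x=1 → posterior Beta(25/4, 10)
obs 6: x=0 → posterior Beta(25/4, 11)
obs 7: x=1 → posterior Beta(29/4, 11)
obs 8: x=1 → posterior Beta(33/4, 11)
obs 9: x=0 → posterior Beta(33/4, 12)
obs 10: x=0 → posterior Beta(33/4, 13)
obs 11: x=1 → posterior Beta(37/4, 13)

37/89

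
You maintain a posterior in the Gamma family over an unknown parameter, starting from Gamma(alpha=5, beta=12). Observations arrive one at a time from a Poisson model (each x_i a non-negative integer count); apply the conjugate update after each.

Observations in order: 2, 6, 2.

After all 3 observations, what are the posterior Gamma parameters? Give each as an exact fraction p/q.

alpha=15, beta=15

obs 1: x=2 → posterior Gamma(7, 13)
obs 2: x=6 → posterior Gamma(13, 14)
obs 3: x=2 → posterior Gamma(15, 15)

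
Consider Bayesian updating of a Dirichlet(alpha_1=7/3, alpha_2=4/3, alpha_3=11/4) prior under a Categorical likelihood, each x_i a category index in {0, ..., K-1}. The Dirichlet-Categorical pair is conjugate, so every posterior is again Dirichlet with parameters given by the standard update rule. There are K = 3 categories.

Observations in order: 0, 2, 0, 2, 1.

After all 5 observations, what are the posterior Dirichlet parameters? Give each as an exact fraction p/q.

alpha_1=13/3, alpha_2=7/3, alpha_3=19/4

obs 1: x=0 → posterior Dirichlet(10/3, 4/3, 11/4)
obs 2: x=2 → posterior Dirichlet(10/3, 4/3, 15/4)
obs 3: x=0 → posterior Dirichlet(13/3, 4/3, 15/4)
obs 4: x=2 → posterior Dirichlet(13/3, 4/3, 19/4)
obs 5: x=1 → posterior Dirichlet(13/3, 7/3, 19/4)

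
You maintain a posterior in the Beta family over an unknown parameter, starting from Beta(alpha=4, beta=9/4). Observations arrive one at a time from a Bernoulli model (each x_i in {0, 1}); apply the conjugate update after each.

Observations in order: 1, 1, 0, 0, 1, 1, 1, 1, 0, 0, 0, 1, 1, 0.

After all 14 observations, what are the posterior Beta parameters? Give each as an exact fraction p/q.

obs 1: x=1 → posterior Beta(5, 9/4)
obs 2: x=1 → posterior Beta(6, 9/4)
obs 3: x=0 → posterior Beta(6, 13/4)
obs 4: x=0 → posterior Beta(6, 17/4)
obs 5: x=1 → posterior Beta(7, 17/4)
obs 6: x=1 → posterior Beta(8, 17/4)
obs 7: x=1 → posterior Beta(9, 17/4)
obs 8: x=1 → posterior Beta(10, 17/4)
obs 9: x=0 → posterior Beta(10, 21/4)
obs 10: x=0 → posterior Beta(10, 25/4)
obs 11: x=0 → posterior Beta(10, 29/4)
obs 12: x=1 → posterior Beta(11, 29/4)
obs 13: x=1 → posterior Beta(12, 29/4)
obs 14: x=0 → posterior Beta(12, 33/4)

alpha=12, beta=33/4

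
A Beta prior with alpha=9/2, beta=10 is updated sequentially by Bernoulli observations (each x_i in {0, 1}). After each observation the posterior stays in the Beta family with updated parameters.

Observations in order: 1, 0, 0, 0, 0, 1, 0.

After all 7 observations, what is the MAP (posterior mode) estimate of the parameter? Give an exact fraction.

obs 1: x=1 → posterior Beta(11/2, 10)
obs 2: x=0 → posterior Beta(11/2, 11)
obs 3: x=0 → posterior Beta(11/2, 12)
obs 4: x=0 → posterior Beta(11/2, 13)
obs 5: x=0 → posterior Beta(11/2, 14)
obs 6: x=1 → posterior Beta(13/2, 14)
obs 7: x=0 → posterior Beta(13/2, 15)

11/39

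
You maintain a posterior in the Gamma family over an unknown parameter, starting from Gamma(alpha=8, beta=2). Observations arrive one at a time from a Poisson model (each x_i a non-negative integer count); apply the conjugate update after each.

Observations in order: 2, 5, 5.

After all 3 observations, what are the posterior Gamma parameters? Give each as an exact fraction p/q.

obs 1: x=2 → posterior Gamma(10, 3)
obs 2: x=5 → posterior Gamma(15, 4)
obs 3: x=5 → posterior Gamma(20, 5)

alpha=20, beta=5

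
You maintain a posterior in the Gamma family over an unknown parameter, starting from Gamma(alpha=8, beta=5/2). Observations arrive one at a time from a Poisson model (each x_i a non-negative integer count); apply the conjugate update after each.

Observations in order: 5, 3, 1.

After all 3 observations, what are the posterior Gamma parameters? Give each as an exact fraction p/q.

alpha=17, beta=11/2

obs 1: x=5 → posterior Gamma(13, 7/2)
obs 2: x=3 → posterior Gamma(16, 9/2)
obs 3: x=1 → posterior Gamma(17, 11/2)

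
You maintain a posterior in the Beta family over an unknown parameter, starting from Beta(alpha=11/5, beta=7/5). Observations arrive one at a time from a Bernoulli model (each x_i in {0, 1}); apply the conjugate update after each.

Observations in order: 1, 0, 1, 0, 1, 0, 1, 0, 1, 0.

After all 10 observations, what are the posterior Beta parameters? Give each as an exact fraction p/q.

alpha=36/5, beta=32/5

obs 1: x=1 → posterior Beta(16/5, 7/5)
obs 2: x=0 → posterior Beta(16/5, 12/5)
obs 3: x=1 → posterior Beta(21/5, 12/5)
obs 4: x=0 → posterior Beta(21/5, 17/5)
obs 5: x=1 → posterior Beta(26/5, 17/5)
obs 6: x=0 → posterior Beta(26/5, 22/5)
obs 7: x=1 → posterior Beta(31/5, 22/5)
obs 8: x=0 → posterior Beta(31/5, 27/5)
obs 9: x=1 → posterior Beta(36/5, 27/5)
obs 10: x=0 → posterior Beta(36/5, 32/5)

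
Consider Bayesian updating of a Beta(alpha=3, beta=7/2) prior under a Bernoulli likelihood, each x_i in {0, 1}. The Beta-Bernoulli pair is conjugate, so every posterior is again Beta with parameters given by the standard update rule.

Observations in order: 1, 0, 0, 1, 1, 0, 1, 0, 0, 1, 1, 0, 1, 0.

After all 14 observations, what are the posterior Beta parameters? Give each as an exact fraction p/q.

obs 1: x=1 → posterior Beta(4, 7/2)
obs 2: x=0 → posterior Beta(4, 9/2)
obs 3: x=0 → posterior Beta(4, 11/2)
obs 4: x=1 → posterior Beta(5, 11/2)
obs 5: x=1 → posterior Beta(6, 11/2)
obs 6: x=0 → posterior Beta(6, 13/2)
obs 7: x=1 → posterior Beta(7, 13/2)
obs 8: x=0 → posterior Beta(7, 15/2)
obs 9: x=0 → posterior Beta(7, 17/2)
obs 10: x=1 → posterior Beta(8, 17/2)
obs 11: x=1 → posterior Beta(9, 17/2)
obs 12: x=0 → posterior Beta(9, 19/2)
obs 13: x=1 → posterior Beta(10, 19/2)
obs 14: x=0 → posterior Beta(10, 21/2)

alpha=10, beta=21/2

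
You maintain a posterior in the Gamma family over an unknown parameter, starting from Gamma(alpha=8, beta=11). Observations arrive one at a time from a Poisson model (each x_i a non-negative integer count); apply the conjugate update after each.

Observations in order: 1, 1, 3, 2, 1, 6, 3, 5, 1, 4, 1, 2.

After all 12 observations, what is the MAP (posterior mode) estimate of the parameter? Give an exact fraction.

37/23

obs 1: x=1 → posterior Gamma(9, 12)
obs 2: x=1 → posterior Gamma(10, 13)
obs 3: x=3 → posterior Gamma(13, 14)
obs 4: x=2 → posterior Gamma(15, 15)
obs 5: x=1 → posterior Gamma(16, 16)
obs 6: x=6 → posterior Gamma(22, 17)
obs 7: x=3 → posterior Gamma(25, 18)
obs 8: x=5 → posterior Gamma(30, 19)
obs 9: x=1 → posterior Gamma(31, 20)
obs 10: x=4 → posterior Gamma(35, 21)
obs 11: x=1 → posterior Gamma(36, 22)
obs 12: x=2 → posterior Gamma(38, 23)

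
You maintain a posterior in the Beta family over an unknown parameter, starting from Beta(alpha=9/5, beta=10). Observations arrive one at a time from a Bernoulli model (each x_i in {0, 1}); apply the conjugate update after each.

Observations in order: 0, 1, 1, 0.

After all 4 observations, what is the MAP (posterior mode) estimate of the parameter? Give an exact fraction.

obs 1: x=0 → posterior Beta(9/5, 11)
obs 2: x=1 → posterior Beta(14/5, 11)
obs 3: x=1 → posterior Beta(19/5, 11)
obs 4: x=0 → posterior Beta(19/5, 12)

14/69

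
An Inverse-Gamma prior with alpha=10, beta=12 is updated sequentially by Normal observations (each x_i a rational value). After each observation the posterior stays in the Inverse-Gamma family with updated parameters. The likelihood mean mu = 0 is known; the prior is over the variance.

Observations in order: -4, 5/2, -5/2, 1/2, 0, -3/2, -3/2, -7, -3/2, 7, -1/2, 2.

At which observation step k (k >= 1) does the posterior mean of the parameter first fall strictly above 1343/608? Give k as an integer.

obs 1: x=-4 → posterior Inverse-Gamma(21/2, 20)
obs 2: x=5/2 → posterior Inverse-Gamma(11, 185/8)
obs 3: x=-5/2 → posterior Inverse-Gamma(23/2, 105/4)
obs 4: x=1/2 → posterior Inverse-Gamma(12, 211/8)
obs 5: x=0 → posterior Inverse-Gamma(25/2, 211/8)
obs 6: x=-3/2 → posterior Inverse-Gamma(13, 55/2)
obs 7: x=-3/2 → posterior Inverse-Gamma(27/2, 229/8)
obs 8: x=-7 → posterior Inverse-Gamma(14, 425/8)
obs 9: x=-3/2 → posterior Inverse-Gamma(29/2, 217/4)
obs 10: x=7 → posterior Inverse-Gamma(15, 315/4)
obs 11: x=-1/2 → posterior Inverse-Gamma(31/2, 631/8)
obs 12: x=2 → posterior Inverse-Gamma(16, 647/8)

k = 2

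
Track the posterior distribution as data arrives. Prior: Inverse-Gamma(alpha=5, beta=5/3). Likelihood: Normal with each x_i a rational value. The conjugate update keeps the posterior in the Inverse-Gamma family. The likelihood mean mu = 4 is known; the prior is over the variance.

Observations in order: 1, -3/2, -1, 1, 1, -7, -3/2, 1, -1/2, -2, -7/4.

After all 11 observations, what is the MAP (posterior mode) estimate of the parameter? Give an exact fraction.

16087/1104

obs 1: x=1 → posterior Inverse-Gamma(11/2, 37/6)
obs 2: x=-3/2 → posterior Inverse-Gamma(6, 511/24)
obs 3: x=-1 → posterior Inverse-Gamma(13/2, 811/24)
obs 4: x=1 → posterior Inverse-Gamma(7, 919/24)
obs 5: x=1 → posterior Inverse-Gamma(15/2, 1027/24)
obs 6: x=-7 → posterior Inverse-Gamma(8, 2479/24)
obs 7: x=-3/2 → posterior Inverse-Gamma(17/2, 1421/12)
obs 8: x=1 → posterior Inverse-Gamma(9, 1475/12)
obs 9: x=-1/2 → posterior Inverse-Gamma(19/2, 3193/24)
obs 10: x=-2 → posterior Inverse-Gamma(10, 3625/24)
obs 11: x=-7/4 → posterior Inverse-Gamma(21/2, 16087/96)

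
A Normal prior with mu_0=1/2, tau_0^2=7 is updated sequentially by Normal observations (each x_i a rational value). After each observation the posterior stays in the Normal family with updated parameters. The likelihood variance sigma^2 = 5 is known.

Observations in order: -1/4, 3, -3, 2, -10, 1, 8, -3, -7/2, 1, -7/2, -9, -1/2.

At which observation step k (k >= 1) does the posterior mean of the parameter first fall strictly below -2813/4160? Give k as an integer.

k = 5

obs 1: x=-1/4 → posterior Normal(1/16, 35/12)
obs 2: x=3 → posterior Normal(87/76, 35/19)
obs 3: x=-3 → posterior Normal(3/104, 35/26)
obs 4: x=2 → posterior Normal(59/132, 35/33)
obs 5: x=-10 → posterior Normal(-221/160, 7/8)
obs 6: x=1 → posterior Normal(-193/188, 35/47)
obs 7: x=8 → posterior Normal(31/216, 35/54)
obs 8: x=-3 → posterior Normal(-53/244, 35/61)
obs 9: x=-7/2 → posterior Normal(-151/272, 35/68)
obs 10: x=1 → posterior Normal(-41/100, 7/15)
obs 11: x=-7/2 → posterior Normal(-221/328, 35/82)
obs 12: x=-9 → posterior Normal(-473/356, 35/89)
obs 13: x=-1/2 → posterior Normal(-487/384, 35/96)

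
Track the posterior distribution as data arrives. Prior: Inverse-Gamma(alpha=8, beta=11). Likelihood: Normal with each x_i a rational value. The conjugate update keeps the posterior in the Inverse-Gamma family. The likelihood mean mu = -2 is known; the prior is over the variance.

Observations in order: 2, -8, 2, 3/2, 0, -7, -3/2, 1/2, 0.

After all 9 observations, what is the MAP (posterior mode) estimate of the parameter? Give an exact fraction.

21/4

obs 1: x=2 → posterior Inverse-Gamma(17/2, 19)
obs 2: x=-8 → posterior Inverse-Gamma(9, 37)
obs 3: x=2 → posterior Inverse-Gamma(19/2, 45)
obs 4: x=3/2 → posterior Inverse-Gamma(10, 409/8)
obs 5: x=0 → posterior Inverse-Gamma(21/2, 425/8)
obs 6: x=-7 → posterior Inverse-Gamma(11, 525/8)
obs 7: x=-3/2 → posterior Inverse-Gamma(23/2, 263/4)
obs 8: x=1/2 → posterior Inverse-Gamma(12, 551/8)
obs 9: x=0 → posterior Inverse-Gamma(25/2, 567/8)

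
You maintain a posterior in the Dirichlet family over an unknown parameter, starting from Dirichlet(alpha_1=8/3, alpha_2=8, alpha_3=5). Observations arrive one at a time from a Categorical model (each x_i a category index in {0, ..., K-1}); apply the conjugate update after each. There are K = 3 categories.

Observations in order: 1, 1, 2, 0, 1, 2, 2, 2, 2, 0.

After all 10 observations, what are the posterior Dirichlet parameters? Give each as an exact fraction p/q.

obs 1: x=1 → posterior Dirichlet(8/3, 9, 5)
obs 2: x=1 → posterior Dirichlet(8/3, 10, 5)
obs 3: x=2 → posterior Dirichlet(8/3, 10, 6)
obs 4: x=0 → posterior Dirichlet(11/3, 10, 6)
obs 5: x=1 → posterior Dirichlet(11/3, 11, 6)
obs 6: x=2 → posterior Dirichlet(11/3, 11, 7)
obs 7: x=2 → posterior Dirichlet(11/3, 11, 8)
obs 8: x=2 → posterior Dirichlet(11/3, 11, 9)
obs 9: x=2 → posterior Dirichlet(11/3, 11, 10)
obs 10: x=0 → posterior Dirichlet(14/3, 11, 10)

alpha_1=14/3, alpha_2=11, alpha_3=10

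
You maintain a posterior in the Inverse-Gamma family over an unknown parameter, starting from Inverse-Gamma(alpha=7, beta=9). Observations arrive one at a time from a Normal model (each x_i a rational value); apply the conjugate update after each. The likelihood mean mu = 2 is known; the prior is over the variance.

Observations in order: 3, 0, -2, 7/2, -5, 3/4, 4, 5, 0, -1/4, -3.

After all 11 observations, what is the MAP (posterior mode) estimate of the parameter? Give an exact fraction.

obs 1: x=3 → posterior Inverse-Gamma(15/2, 19/2)
obs 2: x=0 → posterior Inverse-Gamma(8, 23/2)
obs 3: x=-2 → posterior Inverse-Gamma(17/2, 39/2)
obs 4: x=7/2 → posterior Inverse-Gamma(9, 165/8)
obs 5: x=-5 → posterior Inverse-Gamma(19/2, 361/8)
obs 6: x=3/4 → posterior Inverse-Gamma(10, 1469/32)
obs 7: x=4 → posterior Inverse-Gamma(21/2, 1533/32)
obs 8: x=5 → posterior Inverse-Gamma(11, 1677/32)
obs 9: x=0 → posterior Inverse-Gamma(23/2, 1741/32)
obs 10: x=-1/4 → posterior Inverse-Gamma(12, 911/16)
obs 11: x=-3 → posterior Inverse-Gamma(25/2, 1111/16)

1111/216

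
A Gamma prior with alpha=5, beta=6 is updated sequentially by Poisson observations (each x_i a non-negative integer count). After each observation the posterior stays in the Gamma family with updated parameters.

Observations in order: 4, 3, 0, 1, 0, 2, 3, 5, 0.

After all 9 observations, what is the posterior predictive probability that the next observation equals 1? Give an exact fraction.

obs 1: x=4 → posterior Gamma(9, 7)
obs 2: x=3 → posterior Gamma(12, 8)
obs 3: x=0 → posterior Gamma(12, 9)
obs 4: x=1 → posterior Gamma(13, 10)
obs 5: x=0 → posterior Gamma(13, 11)
obs 6: x=2 → posterior Gamma(15, 12)
obs 7: x=3 → posterior Gamma(18, 13)
obs 8: x=5 → posterior Gamma(23, 14)
obs 9: x=0 → posterior Gamma(23, 15)

25812305367243289947509765625/79228162514264337593543950336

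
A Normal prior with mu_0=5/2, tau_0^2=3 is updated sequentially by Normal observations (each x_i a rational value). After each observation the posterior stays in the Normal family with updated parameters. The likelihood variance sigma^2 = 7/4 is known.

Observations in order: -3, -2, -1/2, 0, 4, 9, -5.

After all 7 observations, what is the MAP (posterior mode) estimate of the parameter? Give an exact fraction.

obs 1: x=-3 → posterior Normal(-37/38, 21/19)
obs 2: x=-2 → posterior Normal(-85/62, 21/31)
obs 3: x=-1/2 → posterior Normal(-97/86, 21/43)
obs 4: x=0 → posterior Normal(-97/110, 21/55)
obs 5: x=4 → posterior Normal(-1/134, 21/67)
obs 6: x=9 → posterior Normal(215/158, 21/79)
obs 7: x=-5 → posterior Normal(95/182, 3/13)

95/182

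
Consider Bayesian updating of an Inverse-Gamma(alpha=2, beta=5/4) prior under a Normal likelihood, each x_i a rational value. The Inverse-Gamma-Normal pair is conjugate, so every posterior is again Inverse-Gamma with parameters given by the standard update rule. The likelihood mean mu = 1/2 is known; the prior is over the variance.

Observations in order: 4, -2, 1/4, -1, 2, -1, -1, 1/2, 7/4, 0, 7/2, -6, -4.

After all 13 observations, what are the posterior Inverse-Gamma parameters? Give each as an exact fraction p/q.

obs 1: x=4 → posterior Inverse-Gamma(5/2, 59/8)
obs 2: x=-2 → posterior Inverse-Gamma(3, 21/2)
obs 3: x=1/4 → posterior Inverse-Gamma(7/2, 337/32)
obs 4: x=-1 → posterior Inverse-Gamma(4, 373/32)
obs 5: x=2 → posterior Inverse-Gamma(9/2, 409/32)
obs 6: x=-1 → posterior Inverse-Gamma(5, 445/32)
obs 7: x=-1 → posterior Inverse-Gamma(11/2, 481/32)
obs 8: x=1/2 → posterior Inverse-Gamma(6, 481/32)
obs 9: x=7/4 → posterior Inverse-Gamma(13/2, 253/16)
obs 10: x=0 → posterior Inverse-Gamma(7, 255/16)
obs 11: x=7/2 → posterior Inverse-Gamma(15/2, 327/16)
obs 12: x=-6 → posterior Inverse-Gamma(8, 665/16)
obs 13: x=-4 → posterior Inverse-Gamma(17/2, 827/16)

alpha=17/2, beta=827/16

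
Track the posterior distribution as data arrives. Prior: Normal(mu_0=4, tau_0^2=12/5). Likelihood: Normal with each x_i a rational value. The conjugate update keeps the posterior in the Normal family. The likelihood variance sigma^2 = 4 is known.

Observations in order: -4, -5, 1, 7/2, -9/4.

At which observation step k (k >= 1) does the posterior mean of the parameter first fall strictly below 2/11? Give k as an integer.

k = 2

obs 1: x=-4 → posterior Normal(1, 3/2)
obs 2: x=-5 → posterior Normal(-7/11, 12/11)
obs 3: x=1 → posterior Normal(-2/7, 6/7)
obs 4: x=7/2 → posterior Normal(13/34, 12/17)
obs 5: x=-9/4 → posterior Normal(-1/80, 3/5)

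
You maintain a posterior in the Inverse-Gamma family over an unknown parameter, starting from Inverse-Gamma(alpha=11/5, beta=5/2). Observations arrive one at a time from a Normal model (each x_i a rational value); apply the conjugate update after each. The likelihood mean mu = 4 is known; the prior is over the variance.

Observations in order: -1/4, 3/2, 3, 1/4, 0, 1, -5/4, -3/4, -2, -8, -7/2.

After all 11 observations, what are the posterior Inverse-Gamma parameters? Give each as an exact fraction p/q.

obs 1: x=-1/4 → posterior Inverse-Gamma(27/10, 369/32)
obs 2: x=3/2 → posterior Inverse-Gamma(16/5, 469/32)
obs 3: x=3 → posterior Inverse-Gamma(37/10, 485/32)
obs 4: x=1/4 → posterior Inverse-Gamma(21/5, 355/16)
obs 5: x=0 → posterior Inverse-Gamma(47/10, 483/16)
obs 6: x=1 → posterior Inverse-Gamma(26/5, 555/16)
obs 7: x=-5/4 → posterior Inverse-Gamma(57/10, 1551/32)
obs 8: x=-3/4 → posterior Inverse-Gamma(31/5, 239/4)
obs 9: x=-2 → posterior Inverse-Gamma(67/10, 311/4)
obs 10: x=-8 → posterior Inverse-Gamma(36/5, 599/4)
obs 11: x=-7/2 → posterior Inverse-Gamma(77/10, 1423/8)

alpha=77/10, beta=1423/8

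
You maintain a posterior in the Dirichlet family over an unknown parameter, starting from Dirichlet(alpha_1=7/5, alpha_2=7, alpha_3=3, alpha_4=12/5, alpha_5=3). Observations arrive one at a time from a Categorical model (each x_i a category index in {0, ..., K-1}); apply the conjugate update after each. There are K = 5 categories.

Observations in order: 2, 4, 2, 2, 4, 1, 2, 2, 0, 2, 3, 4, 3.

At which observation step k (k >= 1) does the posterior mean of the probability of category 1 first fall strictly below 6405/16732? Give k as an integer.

k = 2

obs 1: x=2 → posterior Dirichlet(7/5, 7, 4, 12/5, 3)
obs 2: x=4 → posterior Dirichlet(7/5, 7, 4, 12/5, 4)
obs 3: x=2 → posterior Dirichlet(7/5, 7, 5, 12/5, 4)
obs 4: x=2 → posterior Dirichlet(7/5, 7, 6, 12/5, 4)
obs 5: x=4 → posterior Dirichlet(7/5, 7, 6, 12/5, 5)
obs 6: x=1 → posterior Dirichlet(7/5, 8, 6, 12/5, 5)
obs 7: x=2 → posterior Dirichlet(7/5, 8, 7, 12/5, 5)
obs 8: x=2 → posterior Dirichlet(7/5, 8, 8, 12/5, 5)
obs 9: x=0 → posterior Dirichlet(12/5, 8, 8, 12/5, 5)
obs 10: x=2 → posterior Dirichlet(12/5, 8, 9, 12/5, 5)
obs 11: x=3 → posterior Dirichlet(12/5, 8, 9, 17/5, 5)
obs 12: x=4 → posterior Dirichlet(12/5, 8, 9, 17/5, 6)
obs 13: x=3 → posterior Dirichlet(12/5, 8, 9, 22/5, 6)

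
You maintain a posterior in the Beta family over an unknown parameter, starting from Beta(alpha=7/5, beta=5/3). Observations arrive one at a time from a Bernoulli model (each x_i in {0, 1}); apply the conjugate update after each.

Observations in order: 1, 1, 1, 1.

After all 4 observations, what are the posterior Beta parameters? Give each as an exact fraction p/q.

obs 1: x=1 → posterior Beta(12/5, 5/3)
obs 2: x=1 → posterior Beta(17/5, 5/3)
obs 3: x=1 → posterior Beta(22/5, 5/3)
obs 4: x=1 → posterior Beta(27/5, 5/3)

alpha=27/5, beta=5/3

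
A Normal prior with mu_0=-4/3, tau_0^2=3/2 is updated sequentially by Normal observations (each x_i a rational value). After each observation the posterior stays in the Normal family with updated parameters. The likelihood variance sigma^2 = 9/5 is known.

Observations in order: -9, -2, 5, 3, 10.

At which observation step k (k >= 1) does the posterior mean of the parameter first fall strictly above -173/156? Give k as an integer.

obs 1: x=-9 → posterior Normal(-53/11, 9/11)
obs 2: x=-2 → posterior Normal(-63/16, 9/16)
obs 3: x=5 → posterior Normal(-38/21, 3/7)
obs 4: x=3 → posterior Normal(-23/26, 9/26)
obs 5: x=10 → posterior Normal(27/31, 9/31)

k = 4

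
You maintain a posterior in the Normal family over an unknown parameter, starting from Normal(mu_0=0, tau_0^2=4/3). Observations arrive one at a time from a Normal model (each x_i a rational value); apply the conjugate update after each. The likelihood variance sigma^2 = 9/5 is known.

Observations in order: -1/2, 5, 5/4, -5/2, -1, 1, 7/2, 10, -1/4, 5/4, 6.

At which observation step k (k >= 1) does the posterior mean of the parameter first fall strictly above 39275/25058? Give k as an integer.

k = 8

obs 1: x=-1/2 → posterior Normal(-10/47, 36/47)
obs 2: x=5 → posterior Normal(90/67, 36/67)
obs 3: x=5/4 → posterior Normal(115/87, 12/29)
obs 4: x=-5/2 → posterior Normal(65/107, 36/107)
obs 5: x=-1 → posterior Normal(45/127, 36/127)
obs 6: x=1 → posterior Normal(65/147, 12/49)
obs 7: x=7/2 → posterior Normal(135/167, 36/167)
obs 8: x=10 → posterior Normal(335/187, 36/187)
obs 9: x=-1/4 → posterior Normal(110/69, 4/23)
obs 10: x=5/4 → posterior Normal(355/227, 36/227)
obs 11: x=6 → posterior Normal(25/13, 36/247)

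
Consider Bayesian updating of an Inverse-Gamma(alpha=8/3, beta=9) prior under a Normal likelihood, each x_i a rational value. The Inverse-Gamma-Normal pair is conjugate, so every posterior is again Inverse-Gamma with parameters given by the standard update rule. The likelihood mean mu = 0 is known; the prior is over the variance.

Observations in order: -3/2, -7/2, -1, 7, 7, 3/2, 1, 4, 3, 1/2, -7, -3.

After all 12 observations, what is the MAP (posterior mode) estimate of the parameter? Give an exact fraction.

327/29

obs 1: x=-3/2 → posterior Inverse-Gamma(19/6, 81/8)
obs 2: x=-7/2 → posterior Inverse-Gamma(11/3, 65/4)
obs 3: x=-1 → posterior Inverse-Gamma(25/6, 67/4)
obs 4: x=7 → posterior Inverse-Gamma(14/3, 165/4)
obs 5: x=7 → posterior Inverse-Gamma(31/6, 263/4)
obs 6: x=3/2 → posterior Inverse-Gamma(17/3, 535/8)
obs 7: x=1 → posterior Inverse-Gamma(37/6, 539/8)
obs 8: x=4 → posterior Inverse-Gamma(20/3, 603/8)
obs 9: x=3 → posterior Inverse-Gamma(43/6, 639/8)
obs 10: x=1/2 → posterior Inverse-Gamma(23/3, 80)
obs 11: x=-7 → posterior Inverse-Gamma(49/6, 209/2)
obs 12: x=-3 → posterior Inverse-Gamma(26/3, 109)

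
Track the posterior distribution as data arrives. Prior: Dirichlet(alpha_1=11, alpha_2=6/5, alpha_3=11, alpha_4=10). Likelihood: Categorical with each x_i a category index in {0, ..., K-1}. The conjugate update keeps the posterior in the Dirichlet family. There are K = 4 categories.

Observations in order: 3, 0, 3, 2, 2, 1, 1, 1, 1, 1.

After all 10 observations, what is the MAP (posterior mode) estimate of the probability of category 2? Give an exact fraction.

obs 1: x=3 → posterior Dirichlet(11, 6/5, 11, 11)
obs 2: x=0 → posterior Dirichlet(12, 6/5, 11, 11)
obs 3: x=3 → posterior Dirichlet(12, 6/5, 11, 12)
obs 4: x=2 → posterior Dirichlet(12, 6/5, 12, 12)
obs 5: x=2 → posterior Dirichlet(12, 6/5, 13, 12)
obs 6: x=1 → posterior Dirichlet(12, 11/5, 13, 12)
obs 7: x=1 → posterior Dirichlet(12, 16/5, 13, 12)
obs 8: x=1 → posterior Dirichlet(12, 21/5, 13, 12)
obs 9: x=1 → posterior Dirichlet(12, 26/5, 13, 12)
obs 10: x=1 → posterior Dirichlet(12, 31/5, 13, 12)

15/49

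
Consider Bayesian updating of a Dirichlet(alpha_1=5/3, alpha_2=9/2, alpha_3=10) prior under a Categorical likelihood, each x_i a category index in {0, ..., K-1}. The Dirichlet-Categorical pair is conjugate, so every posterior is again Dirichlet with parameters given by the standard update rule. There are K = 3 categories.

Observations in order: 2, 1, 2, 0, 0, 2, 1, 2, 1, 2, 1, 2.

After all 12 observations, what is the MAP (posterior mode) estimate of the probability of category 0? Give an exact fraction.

16/151

obs 1: x=2 → posterior Dirichlet(5/3, 9/2, 11)
obs 2: x=1 → posterior Dirichlet(5/3, 11/2, 11)
obs 3: x=2 → posterior Dirichlet(5/3, 11/2, 12)
obs 4: x=0 → posterior Dirichlet(8/3, 11/2, 12)
obs 5: x=0 → posterior Dirichlet(11/3, 11/2, 12)
obs 6: x=2 → posterior Dirichlet(11/3, 11/2, 13)
obs 7: x=1 → posterior Dirichlet(11/3, 13/2, 13)
obs 8: x=2 → posterior Dirichlet(11/3, 13/2, 14)
obs 9: x=1 → posterior Dirichlet(11/3, 15/2, 14)
obs 10: x=2 → posterior Dirichlet(11/3, 15/2, 15)
obs 11: x=1 → posterior Dirichlet(11/3, 17/2, 15)
obs 12: x=2 → posterior Dirichlet(11/3, 17/2, 16)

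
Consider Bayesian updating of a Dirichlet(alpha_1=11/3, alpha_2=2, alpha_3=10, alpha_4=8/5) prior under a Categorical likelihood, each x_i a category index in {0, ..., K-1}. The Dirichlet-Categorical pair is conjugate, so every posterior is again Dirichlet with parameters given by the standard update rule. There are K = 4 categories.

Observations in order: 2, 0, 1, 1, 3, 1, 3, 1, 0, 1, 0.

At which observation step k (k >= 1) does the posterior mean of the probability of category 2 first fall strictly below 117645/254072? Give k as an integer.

obs 1: x=2 → posterior Dirichlet(11/3, 2, 11, 8/5)
obs 2: x=0 → posterior Dirichlet(14/3, 2, 11, 8/5)
obs 3: x=1 → posterior Dirichlet(14/3, 3, 11, 8/5)
obs 4: x=1 → posterior Dirichlet(14/3, 4, 11, 8/5)
obs 5: x=3 → posterior Dirichlet(14/3, 4, 11, 13/5)
obs 6: x=1 → posterior Dirichlet(14/3, 5, 11, 13/5)
obs 7: x=3 → posterior Dirichlet(14/3, 5, 11, 18/5)
obs 8: x=1 → posterior Dirichlet(14/3, 6, 11, 18/5)
obs 9: x=0 → posterior Dirichlet(17/3, 6, 11, 18/5)
obs 10: x=1 → posterior Dirichlet(17/3, 7, 11, 18/5)
obs 11: x=0 → posterior Dirichlet(20/3, 7, 11, 18/5)

k = 7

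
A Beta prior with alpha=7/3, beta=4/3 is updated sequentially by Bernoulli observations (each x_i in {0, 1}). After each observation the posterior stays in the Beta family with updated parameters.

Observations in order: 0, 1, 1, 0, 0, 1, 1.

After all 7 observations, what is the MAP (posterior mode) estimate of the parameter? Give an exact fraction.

obs 1: x=0 → posterior Beta(7/3, 7/3)
obs 2: x=1 → posterior Beta(10/3, 7/3)
obs 3: x=1 → posterior Beta(13/3, 7/3)
obs 4: x=0 → posterior Beta(13/3, 10/3)
obs 5: x=0 → posterior Beta(13/3, 13/3)
obs 6: x=1 → posterior Beta(16/3, 13/3)
obs 7: x=1 → posterior Beta(19/3, 13/3)

8/13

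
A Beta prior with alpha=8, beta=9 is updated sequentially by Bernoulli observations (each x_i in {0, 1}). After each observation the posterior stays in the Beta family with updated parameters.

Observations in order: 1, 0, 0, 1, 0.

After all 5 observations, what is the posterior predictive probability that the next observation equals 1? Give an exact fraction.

5/11

obs 1: x=1 → posterior Beta(9, 9)
obs 2: x=0 → posterior Beta(9, 10)
obs 3: x=0 → posterior Beta(9, 11)
obs 4: x=1 → posterior Beta(10, 11)
obs 5: x=0 → posterior Beta(10, 12)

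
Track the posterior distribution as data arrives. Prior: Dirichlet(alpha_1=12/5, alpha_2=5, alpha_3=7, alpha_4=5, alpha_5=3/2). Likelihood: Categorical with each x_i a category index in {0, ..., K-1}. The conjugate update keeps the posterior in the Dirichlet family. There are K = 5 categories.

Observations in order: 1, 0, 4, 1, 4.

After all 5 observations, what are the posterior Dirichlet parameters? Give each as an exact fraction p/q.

obs 1: x=1 → posterior Dirichlet(12/5, 6, 7, 5, 3/2)
obs 2: x=0 → posterior Dirichlet(17/5, 6, 7, 5, 3/2)
obs 3: x=4 → posterior Dirichlet(17/5, 6, 7, 5, 5/2)
obs 4: x=1 → posterior Dirichlet(17/5, 7, 7, 5, 5/2)
obs 5: x=4 → posterior Dirichlet(17/5, 7, 7, 5, 7/2)

alpha_1=17/5, alpha_2=7, alpha_3=7, alpha_4=5, alpha_5=7/2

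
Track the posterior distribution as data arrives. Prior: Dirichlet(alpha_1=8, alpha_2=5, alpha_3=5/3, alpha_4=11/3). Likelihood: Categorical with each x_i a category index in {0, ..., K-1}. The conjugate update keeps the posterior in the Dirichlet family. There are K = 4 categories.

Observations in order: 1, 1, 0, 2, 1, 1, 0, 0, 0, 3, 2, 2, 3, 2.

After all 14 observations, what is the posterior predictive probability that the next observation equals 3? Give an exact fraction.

obs 1: x=1 → posterior Dirichlet(8, 6, 5/3, 11/3)
obs 2: x=1 → posterior Dirichlet(8, 7, 5/3, 11/3)
obs 3: x=0 → posterior Dirichlet(9, 7, 5/3, 11/3)
obs 4: x=2 → posterior Dirichlet(9, 7, 8/3, 11/3)
obs 5: x=1 → posterior Dirichlet(9, 8, 8/3, 11/3)
obs 6: x=1 → posterior Dirichlet(9, 9, 8/3, 11/3)
obs 7: x=0 → posterior Dirichlet(10, 9, 8/3, 11/3)
obs 8: x=0 → posterior Dirichlet(11, 9, 8/3, 11/3)
obs 9: x=0 → posterior Dirichlet(12, 9, 8/3, 11/3)
obs 10: x=3 → posterior Dirichlet(12, 9, 8/3, 14/3)
obs 11: x=2 → posterior Dirichlet(12, 9, 11/3, 14/3)
obs 12: x=2 → posterior Dirichlet(12, 9, 14/3, 14/3)
obs 13: x=3 → posterior Dirichlet(12, 9, 14/3, 17/3)
obs 14: x=2 → posterior Dirichlet(12, 9, 17/3, 17/3)

17/97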